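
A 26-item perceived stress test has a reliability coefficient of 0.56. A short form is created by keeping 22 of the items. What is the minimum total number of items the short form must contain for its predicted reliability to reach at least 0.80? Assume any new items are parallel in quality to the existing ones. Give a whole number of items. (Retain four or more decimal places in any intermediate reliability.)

Short-form reliability: n = 22/26 = 0.8462; r_22 = n·r/(1+(n−1)r) ≈ 0.5185
Then solve for n' with r_old = 0.5185, r_target = 0.80: n' = 0.80(1 − 0.5185)/[0.5185(1 − 0.80)] = 3.7146
Items = 3.7146 × 22 ≈ 81.72 → 82

82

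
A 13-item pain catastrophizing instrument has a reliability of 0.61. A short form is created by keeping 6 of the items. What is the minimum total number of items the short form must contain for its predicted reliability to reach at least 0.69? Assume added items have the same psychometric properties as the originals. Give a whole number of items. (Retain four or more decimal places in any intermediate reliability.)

19

First, r for the 6-item form: n = 6/13 = 0.4615, so r_6 = 0.4615·0.61/(1 + (0.4615 − 1)·0.61) = 0.4192
Length factor from the short form to reach 0.69: n' = 0.69(1 − 0.4192) / [0.4192(1 − 0.69)] ≈ 3.0838
Total items = 3.0838 × 6 = 18.50, rounded up to 19.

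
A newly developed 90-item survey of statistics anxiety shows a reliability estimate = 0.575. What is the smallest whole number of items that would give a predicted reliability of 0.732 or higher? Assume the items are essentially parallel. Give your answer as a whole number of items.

182

n = [0.732 × 0.425] / [0.575 × 0.268]
n = 0.311100 / 0.154100 ≈ 2.0188
So the test needs 2.0188 × 90 ≈ 181.69 items; rounding up, 182.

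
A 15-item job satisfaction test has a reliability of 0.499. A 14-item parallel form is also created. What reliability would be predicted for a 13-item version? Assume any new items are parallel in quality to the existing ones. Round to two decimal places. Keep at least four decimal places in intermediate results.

The 14-item form is not needed; work directly from the 15-item form with n = 13/15 = 0.8667.
r_{13} = n·r / (1 + (n − 1)·r) = 0.4325 / 0.9335 ≈ 0.4633

0.46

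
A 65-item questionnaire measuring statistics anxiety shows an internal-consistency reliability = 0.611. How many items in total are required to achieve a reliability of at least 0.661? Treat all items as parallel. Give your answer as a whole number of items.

Spearman-Brown solved for the length factor n:
n = r_target (1 − r_old) / [ r_old (1 − r_target) ]
n = 0.661 × (1 − 0.611) / [ 0.611 × (1 − 0.661) ]
  = 0.257129 / 0.207129 = 1.2414
So the test needs 1.2414 × 65 ≈ 80.69 items; rounding up, 81.

81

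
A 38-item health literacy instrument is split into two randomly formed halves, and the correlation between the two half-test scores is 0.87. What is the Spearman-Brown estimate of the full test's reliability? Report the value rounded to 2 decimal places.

0.93

Each half is half the length of the full test, so the full test is n = 2 times a half.
r_full = 2(0.87) / (1 + 0.87)
       = 1.7400 / 1.8700 = 0.9305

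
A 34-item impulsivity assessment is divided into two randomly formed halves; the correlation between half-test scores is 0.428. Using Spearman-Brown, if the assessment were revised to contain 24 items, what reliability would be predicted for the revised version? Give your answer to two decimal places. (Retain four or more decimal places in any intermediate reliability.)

First correct the split-half correlation to full-test reliability: r_full = 2 × 0.428 / (1 + 0.428) ≈ 0.5994
Then adjust to 24 items: n = 24/34 = 0.7059
r_new = n·r_full / (1 + (n − 1)·r_full) = 0.4231 / 0.8237 ≈ 0.5137

0.51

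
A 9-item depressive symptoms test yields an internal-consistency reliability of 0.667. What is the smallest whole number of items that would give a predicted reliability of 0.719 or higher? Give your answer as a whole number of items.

12

n = [0.719 × 0.333] / [0.667 × 0.281]
  = 0.239427 / 0.187427 = 1.2774
So the test needs 1.2774 × 9 ≈ 11.50 items; rounding up, 12.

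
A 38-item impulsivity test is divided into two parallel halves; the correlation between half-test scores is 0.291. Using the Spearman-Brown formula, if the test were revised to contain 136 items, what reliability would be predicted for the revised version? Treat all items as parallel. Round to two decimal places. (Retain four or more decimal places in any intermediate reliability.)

0.75

Spearman-Brown correction (n = 2): r_full = 2·0.291/(1 + 0.291) = 0.4508
Then adjust to 136 items: n = 136/38 = 3.5789
r_new = n·r_full / (1 + (n − 1)·r_full) = 1.6134 / 2.1626 ≈ 0.7460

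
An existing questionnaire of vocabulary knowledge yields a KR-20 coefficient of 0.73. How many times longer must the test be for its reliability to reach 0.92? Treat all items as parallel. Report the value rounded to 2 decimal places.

4.25

Rearranging the Spearman-Brown formula for n,
n = r*(1 − r) / [ r (1 − r*) ]
n = [0.92 × 0.27] / [0.73 × 0.08]
  = 0.2484 / 0.0584 = 4.2534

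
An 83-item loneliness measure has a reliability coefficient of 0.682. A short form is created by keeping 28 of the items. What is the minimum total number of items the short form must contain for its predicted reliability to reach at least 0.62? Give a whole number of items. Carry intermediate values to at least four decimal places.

64

First, r for the 28-item form: n = 28/83 = 0.3373, so r_28 = 0.3373·0.682/(1 + (0.3373 − 1)·0.682) = 0.4197
Length factor from the short form to reach 0.62: n' = 0.62(1 − 0.4197) / [0.4197(1 − 0.62)] ≈ 2.2559
Items = 2.2559 × 28 ≈ 63.17 → 64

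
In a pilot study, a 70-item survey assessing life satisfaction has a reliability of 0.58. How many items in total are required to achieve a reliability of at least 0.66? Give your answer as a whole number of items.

Rearranging the Spearman-Brown formula for n,
n = r_target (1 − r_old) / [ r_old (1 − r_target) ]
n = 0.66 × (1 − 0.58) / [ 0.58 × (1 − 0.66) ]
n = 0.2772 / 0.1972 ≈ 1.4057
Items needed = n × 70 = 1.4057 × 70 ≈ 98.40 → round up to 99

99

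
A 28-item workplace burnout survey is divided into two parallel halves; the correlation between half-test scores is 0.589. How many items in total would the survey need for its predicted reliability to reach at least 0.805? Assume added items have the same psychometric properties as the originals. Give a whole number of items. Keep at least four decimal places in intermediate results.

Corrected full-test reliability: r_full = 2 × 0.589 / (1 + 0.589) ≈ 0.7413
n = r_tgt(1 − r_full) / [r_full(1 − r_tgt)] = 0.805 × 0.2587 / (0.7413 × 0.195) ≈ 1.4407
Items = 1.4407 × 28 ≈ 40.34 → 41

41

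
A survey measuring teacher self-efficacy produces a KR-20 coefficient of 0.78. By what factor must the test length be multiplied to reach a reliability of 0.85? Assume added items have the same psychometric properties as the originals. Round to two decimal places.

1.60

Rearranging the Spearman-Brown formula for n,
n = r*(1 − r) / [ r (1 − r*) ]
n = 0.85(1 − 0.78) / [0.78(1 − 0.85)]
  = 0.1870 / 0.1170 = 1.5983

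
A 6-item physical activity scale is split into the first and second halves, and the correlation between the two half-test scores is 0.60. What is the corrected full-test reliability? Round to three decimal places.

0.750

Each half is half the length of the full test, so the full test is n = 2 times a half.
r_full = 2r_hh / (1 + r_hh) = 2 × 0.60 / (1 + 0.60)
r_full = 1.2000 / 1.6000 ≈ 0.7500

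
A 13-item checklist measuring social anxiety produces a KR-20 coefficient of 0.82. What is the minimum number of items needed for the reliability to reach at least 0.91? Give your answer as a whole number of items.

n = [0.91 × 0.18] / [0.82 × 0.09]
n = 0.1638 / 0.0738 ≈ 2.2195
Items needed = n × 13 = 2.2195 × 13 ≈ 28.85 → round up to 29

29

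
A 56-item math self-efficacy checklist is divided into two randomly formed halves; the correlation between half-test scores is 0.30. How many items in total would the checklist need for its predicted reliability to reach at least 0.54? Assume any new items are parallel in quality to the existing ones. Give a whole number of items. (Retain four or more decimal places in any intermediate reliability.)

r_full = 2(0.30)/(1 + 0.30) = 0.4615
Solve Spearman-Brown for n: n = 0.54(1 − 0.4615) / [0.4615(1 − 0.54)] = 1.3698
Items = 1.3698 × 56 ≈ 76.71 → 77

77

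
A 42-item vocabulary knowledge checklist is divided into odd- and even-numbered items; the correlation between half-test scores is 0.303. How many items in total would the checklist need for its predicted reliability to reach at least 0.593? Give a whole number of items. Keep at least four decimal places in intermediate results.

Corrected full-test reliability: r_full = 2 × 0.303 / (1 + 0.303) ≈ 0.4651
Solve Spearman-Brown for n: n = 0.593(1 − 0.4651) / [0.4651(1 − 0.593)] = 1.6757
Required items = 1.6757 × 42 = 70.38, so 71 items.

71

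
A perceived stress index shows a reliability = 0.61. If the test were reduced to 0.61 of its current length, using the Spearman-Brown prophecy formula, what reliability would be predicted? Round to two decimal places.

0.49

r_new = 0.61·0.61 / [1 + (0.61 − 1)·0.61]
r_new = 0.3721 / 0.7621 ≈ 0.4883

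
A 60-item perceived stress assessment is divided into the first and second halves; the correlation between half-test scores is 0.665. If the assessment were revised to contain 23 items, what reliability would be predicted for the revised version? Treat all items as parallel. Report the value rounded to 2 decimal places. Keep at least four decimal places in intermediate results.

Full-test reliability from the split-half r: r_full = 2(0.665)/(1 + 0.665) = 0.7988
Length factor from 60 to 23 items: n = 23/60 = 0.3833
r_new = n·r_full / (1 + (n − 1)·r_full) = 0.3062 / 0.5074 ≈ 0.6035

0.60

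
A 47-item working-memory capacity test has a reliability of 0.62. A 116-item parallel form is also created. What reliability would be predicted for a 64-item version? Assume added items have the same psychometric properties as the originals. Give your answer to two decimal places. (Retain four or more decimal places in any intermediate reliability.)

The 116-item form is not needed; work directly from the 47-item form with n = 64/47 = 1.3617.
r_{64} = n·r / (1 + (n − 1)·r) = 0.8443 / 1.2243 ≈ 0.6896

0.69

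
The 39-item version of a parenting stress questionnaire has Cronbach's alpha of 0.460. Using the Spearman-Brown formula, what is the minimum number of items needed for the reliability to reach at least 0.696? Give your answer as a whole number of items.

105

n = 0.696 × (1 − 0.460) / [ 0.460 × (1 − 0.696) ]
  = 0.375840 / 0.139840 = 2.6876
2.6876 × 39 = 104.82 → 105 items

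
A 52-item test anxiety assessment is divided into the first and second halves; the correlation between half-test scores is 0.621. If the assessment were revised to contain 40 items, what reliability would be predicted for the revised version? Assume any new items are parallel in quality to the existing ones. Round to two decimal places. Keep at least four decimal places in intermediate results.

Spearman-Brown correction (n = 2): r_full = 2·0.621/(1 + 0.621) = 0.7662
Then adjust to 40 items: n = 40/52 = 0.7692
r_new = n·r_full / (1 + (n − 1)·r_full) = 0.5894 / 0.8232 ≈ 0.7160

0.72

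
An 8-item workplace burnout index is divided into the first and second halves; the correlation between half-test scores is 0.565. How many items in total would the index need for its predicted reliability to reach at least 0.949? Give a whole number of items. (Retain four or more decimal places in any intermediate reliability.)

r_full = 2(0.565)/(1 + 0.565) = 0.7220
Solve Spearman-Brown for n: n = 0.949(1 − 0.7220) / [0.7220(1 − 0.949)] = 7.1648
Items = 7.1648 × 8 ≈ 57.32 → 58

58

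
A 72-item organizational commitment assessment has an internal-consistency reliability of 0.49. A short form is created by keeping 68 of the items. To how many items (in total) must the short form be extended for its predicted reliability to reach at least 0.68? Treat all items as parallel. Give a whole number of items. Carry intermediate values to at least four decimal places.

160

First, r for the 68-item form: n = 68/72 = 0.9444, so r_68 = 0.9444·0.49/(1 + (0.9444 − 1)·0.49) = 0.4757
Then solve for n' with r_old = 0.4757, r_target = 0.68: n' = 0.68(1 − 0.4757)/[0.4757(1 − 0.68)] = 2.3421
Items = 2.3421 × 68 ≈ 159.26 → 160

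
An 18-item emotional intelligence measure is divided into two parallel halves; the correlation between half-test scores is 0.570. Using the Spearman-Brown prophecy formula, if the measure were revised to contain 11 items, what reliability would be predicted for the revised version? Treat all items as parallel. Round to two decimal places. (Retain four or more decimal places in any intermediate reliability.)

First correct the split-half correlation to full-test reliability: r_full = 2 × 0.570 / (1 + 0.570) ≈ 0.7261
Length factor from 18 to 11 items: n = 11/18 = 0.6111
r_new = n·r_full / (1 + (n − 1)·r_full) = 0.4437 / 0.7176 ≈ 0.6183

0.62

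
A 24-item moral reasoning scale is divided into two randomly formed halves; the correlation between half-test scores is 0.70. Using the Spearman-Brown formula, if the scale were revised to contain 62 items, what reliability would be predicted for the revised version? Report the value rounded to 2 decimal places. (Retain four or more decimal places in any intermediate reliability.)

0.92

First correct the split-half correlation to full-test reliability: r_full = 2 × 0.70 / (1 + 0.70) ≈ 0.8235
Length factor from 24 to 62 items: n = 62/24 = 2.5833
r_new = n·r_full / (1 + (n − 1)·r_full) = 2.1273 / 2.3038 ≈ 0.9234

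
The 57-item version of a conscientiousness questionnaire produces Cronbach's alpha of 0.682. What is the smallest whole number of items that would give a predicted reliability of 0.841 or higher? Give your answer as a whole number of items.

n = 0.841 × (1 − 0.682) / [ 0.682 × (1 − 0.841) ]
  = 0.267438 / 0.108438 = 2.4663
Items needed = n × 57 = 2.4663 × 57 ≈ 140.58 → round up to 141

141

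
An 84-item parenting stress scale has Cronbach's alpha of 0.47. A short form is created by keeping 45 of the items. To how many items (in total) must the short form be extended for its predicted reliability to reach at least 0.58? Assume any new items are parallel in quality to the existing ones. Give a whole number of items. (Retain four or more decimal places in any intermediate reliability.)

First, r for the 45-item form: n = 45/84 = 0.5357, so r_45 = 0.5357·0.47/(1 + (0.5357 − 1)·0.47) = 0.3221
Then solve for n' with r_old = 0.3221, r_target = 0.58: n' = 0.58(1 − 0.3221)/[0.3221(1 − 0.58)] = 2.9064
Items = 2.9064 × 45 ≈ 130.79 → 131

131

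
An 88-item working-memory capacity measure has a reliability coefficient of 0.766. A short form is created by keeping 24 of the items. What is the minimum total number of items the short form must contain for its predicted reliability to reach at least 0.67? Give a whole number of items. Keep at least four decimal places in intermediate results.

Short-form reliability: n = 24/88 = 0.2727; r_24 = n·r/(1+(n−1)r) ≈ 0.4716
Then solve for n' with r_old = 0.4716, r_target = 0.67: n' = 0.67(1 − 0.4716)/[0.4716(1 − 0.67)] = 2.2748
Items = 2.2748 × 24 ≈ 54.60 → 55

55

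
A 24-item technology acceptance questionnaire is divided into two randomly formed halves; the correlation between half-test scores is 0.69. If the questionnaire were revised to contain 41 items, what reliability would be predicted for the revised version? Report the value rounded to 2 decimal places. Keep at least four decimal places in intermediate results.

Full-test reliability from the split-half r: r_full = 2(0.69)/(1 + 0.69) = 0.8166
Length factor from 24 to 41 items: n = 41/24 = 1.7083
r_new = n·r_full / (1 + (n − 1)·r_full) = 1.3950 / 1.5784 ≈ 0.8838

0.88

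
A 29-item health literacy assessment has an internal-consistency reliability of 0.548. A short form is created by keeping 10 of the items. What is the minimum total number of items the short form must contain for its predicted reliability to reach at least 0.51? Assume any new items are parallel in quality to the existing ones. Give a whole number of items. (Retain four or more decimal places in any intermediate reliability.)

First, r for the 10-item form: n = 10/29 = 0.3448, so r_10 = 0.3448·0.548/(1 + (0.3448 − 1)·0.548) = 0.2948
Then solve for n' with r_old = 0.2948, r_target = 0.51: n' = 0.51(1 − 0.2948)/[0.2948(1 − 0.51)] = 2.4898
Items = 2.4898 × 10 ≈ 24.90 → 25

25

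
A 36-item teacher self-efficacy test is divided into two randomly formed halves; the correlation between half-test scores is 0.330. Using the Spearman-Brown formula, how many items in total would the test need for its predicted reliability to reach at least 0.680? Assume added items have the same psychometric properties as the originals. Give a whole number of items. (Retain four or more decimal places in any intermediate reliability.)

Corrected full-test reliability: r_full = 2 × 0.330 / (1 + 0.330) ≈ 0.4962
Solve Spearman-Brown for n: n = 0.680(1 − 0.4962) / [0.4962(1 − 0.680)] = 2.1575
Required items = 2.1575 × 36 = 77.67, so 78 items.

78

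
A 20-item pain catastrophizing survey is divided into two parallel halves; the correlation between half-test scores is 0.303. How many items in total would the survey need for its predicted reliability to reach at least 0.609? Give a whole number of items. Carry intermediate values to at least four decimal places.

36

r_full = 2(0.303)/(1 + 0.303) = 0.4651
n = r_tgt(1 − r_full) / [r_full(1 − r_tgt)] = 0.609 × 0.5349 / (0.4651 × 0.391) ≈ 1.7913
Items = 1.7913 × 20 ≈ 35.83 → 36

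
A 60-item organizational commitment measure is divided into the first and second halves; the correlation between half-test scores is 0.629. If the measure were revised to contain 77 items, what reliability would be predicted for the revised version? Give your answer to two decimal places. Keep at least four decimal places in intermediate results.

0.81

Full-test reliability from the split-half r: r_full = 2(0.629)/(1 + 0.629) = 0.7723
Length factor from 60 to 77 items: n = 77/60 = 1.2833
r_new = n·r_full / (1 + (n − 1)·r_full) = 0.9911 / 1.2188 ≈ 0.8132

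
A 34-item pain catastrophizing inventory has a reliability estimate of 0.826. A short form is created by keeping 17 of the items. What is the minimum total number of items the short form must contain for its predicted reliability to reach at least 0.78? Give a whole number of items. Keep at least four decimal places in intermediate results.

26

Short-form reliability: n = 17/34 = 0.5000; r_17 = n·r/(1+(n−1)r) ≈ 0.7036
Length factor from the short form to reach 0.78: n' = 0.78(1 − 0.7036) / [0.7036(1 − 0.78)] ≈ 1.4936
Items = 1.4936 × 17 ≈ 25.39 → 26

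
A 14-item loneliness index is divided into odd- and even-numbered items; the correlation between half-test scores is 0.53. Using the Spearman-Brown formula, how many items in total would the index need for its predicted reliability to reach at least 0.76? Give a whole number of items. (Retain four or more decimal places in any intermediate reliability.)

20

r_full = 2(0.53)/(1 + 0.53) = 0.6928
Solve Spearman-Brown for n: n = 0.76(1 − 0.6928) / [0.6928(1 − 0.76)] = 1.4042
Required items = 1.4042 × 14 = 19.66, so 20 items.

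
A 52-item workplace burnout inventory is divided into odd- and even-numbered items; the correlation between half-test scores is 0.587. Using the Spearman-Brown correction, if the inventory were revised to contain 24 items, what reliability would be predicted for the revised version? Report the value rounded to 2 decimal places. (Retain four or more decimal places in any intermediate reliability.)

0.57

First correct the split-half correlation to full-test reliability: r_full = 2 × 0.587 / (1 + 0.587) ≈ 0.7398
Length factor from 52 to 24 items: n = 24/52 = 0.4615
r_new = n·r_full / (1 + (n − 1)·r_full) = 0.3414 / 0.6016 ≈ 0.5675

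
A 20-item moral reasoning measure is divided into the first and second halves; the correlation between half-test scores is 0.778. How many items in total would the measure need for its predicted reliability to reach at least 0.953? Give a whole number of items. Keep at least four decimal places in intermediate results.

Corrected full-test reliability: r_full = 2 × 0.778 / (1 + 0.778) ≈ 0.8751
Solve Spearman-Brown for n: n = 0.953(1 − 0.8751) / [0.8751(1 − 0.953)] = 2.8940
Items = 2.8940 × 20 ≈ 57.88 → 58

58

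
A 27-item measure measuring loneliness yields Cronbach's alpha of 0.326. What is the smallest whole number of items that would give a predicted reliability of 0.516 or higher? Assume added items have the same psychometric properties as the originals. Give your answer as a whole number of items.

n = [0.516 × 0.674] / [0.326 × 0.484]
  = 0.347784 / 0.157784 = 2.2042
So the test needs 2.2042 × 27 ≈ 59.51 items; rounding up, 60.

60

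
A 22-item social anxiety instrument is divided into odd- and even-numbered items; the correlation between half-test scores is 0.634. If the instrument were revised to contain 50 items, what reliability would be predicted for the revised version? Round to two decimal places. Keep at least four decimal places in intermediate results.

Full-test reliability from the split-half r: r_full = 2(0.634)/(1 + 0.634) = 0.7760
Length factor from 22 to 50 items: n = 50/22 = 2.2727
r_new = n·r_full / (1 + (n − 1)·r_full) = 1.7636 / 1.9876 ≈ 0.8873

0.89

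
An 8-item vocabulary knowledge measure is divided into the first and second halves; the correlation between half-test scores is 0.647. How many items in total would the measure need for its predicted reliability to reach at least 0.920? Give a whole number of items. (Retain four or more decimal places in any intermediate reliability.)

26

r_full = 2(0.647)/(1 + 0.647) = 0.7857
n = r_tgt(1 − r_full) / [r_full(1 − r_tgt)] = 0.920 × 0.2143 / (0.7857 × 0.080) ≈ 3.1366
Required items = 3.1366 × 8 = 25.09, so 26 items.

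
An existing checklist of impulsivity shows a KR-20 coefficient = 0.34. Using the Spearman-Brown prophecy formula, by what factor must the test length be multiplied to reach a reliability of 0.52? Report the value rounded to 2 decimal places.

Invert Spearman-Brown to solve for n:
n = r_target (1 − r_old) / [ r_old (1 − r_target) ]
n = [0.52 × 0.66] / [0.34 × 0.48]
  = 0.3432 / 0.1632 = 2.1029

2.10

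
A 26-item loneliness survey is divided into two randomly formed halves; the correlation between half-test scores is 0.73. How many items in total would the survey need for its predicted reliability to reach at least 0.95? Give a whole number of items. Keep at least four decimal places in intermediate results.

92

r_full = 2(0.73)/(1 + 0.73) = 0.8439
n = r_tgt(1 − r_full) / [r_full(1 − r_tgt)] = 0.95 × 0.1561 / (0.8439 × 0.05) ≈ 3.5145
Required items = 3.5145 × 26 = 91.38, so 92 items.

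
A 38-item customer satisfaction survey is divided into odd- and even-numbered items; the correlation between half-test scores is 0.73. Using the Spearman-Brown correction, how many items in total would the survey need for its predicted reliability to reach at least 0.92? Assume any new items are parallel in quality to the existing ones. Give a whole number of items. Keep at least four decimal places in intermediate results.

81

r_full = 2(0.73)/(1 + 0.73) = 0.8439
Solve Spearman-Brown for n: n = 0.92(1 − 0.8439) / [0.8439(1 − 0.92)] = 2.1272
Required items = 2.1272 × 38 = 80.83, so 81 items.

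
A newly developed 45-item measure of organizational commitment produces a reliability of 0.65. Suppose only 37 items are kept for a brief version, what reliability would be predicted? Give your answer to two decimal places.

0.60

Length ratio n = 37/45 = 0.8222
By Spearman-Brown, r_new = n r / (1 + (n − 1) r).
r_new = 0.8222·0.65 / [1 + (0.8222 − 1)·0.65]
r_new = 0.5344 / 0.8844 ≈ 0.6043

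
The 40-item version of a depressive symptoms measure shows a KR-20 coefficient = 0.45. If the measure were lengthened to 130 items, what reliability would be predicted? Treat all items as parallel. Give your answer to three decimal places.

The new length is 130/40 = 3.25 times the old.
Spearman-Brown: r_new = n·r / (1 + (n − 1)·r)
r_new = (3.25 × 0.45) / (1 + (3.25 − 1) × 0.45)
r_new = 1.4625 / 2.0125 ≈ 0.7267

0.727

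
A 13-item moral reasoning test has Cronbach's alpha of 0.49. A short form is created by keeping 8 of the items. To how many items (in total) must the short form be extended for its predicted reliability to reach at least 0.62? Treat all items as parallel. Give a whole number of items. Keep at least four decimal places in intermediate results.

23

Short-form reliability: n = 8/13 = 0.6154; r_8 = n·r/(1+(n−1)r) ≈ 0.3716
Length factor from the short form to reach 0.62: n' = 0.62(1 − 0.3716) / [0.3716(1 − 0.62)] ≈ 2.7591
Total items = 2.7591 × 8 = 22.07, rounded up to 23.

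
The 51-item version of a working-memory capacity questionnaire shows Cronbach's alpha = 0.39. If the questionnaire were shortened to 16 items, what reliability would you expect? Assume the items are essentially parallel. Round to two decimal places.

The new length is 16/51 = 0.3137 times the old.
Spearman-Brown: r_new = n·r / (1 + (n − 1)·r)
r_new = 0.3137·0.39 / [1 + (0.3137 − 1)·0.39]
     = 0.1223 / 0.7323 = 0.1670

0.17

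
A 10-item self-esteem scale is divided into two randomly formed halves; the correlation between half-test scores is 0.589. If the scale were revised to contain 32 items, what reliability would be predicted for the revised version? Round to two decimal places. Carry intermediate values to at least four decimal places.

First correct the split-half correlation to full-test reliability: r_full = 2 × 0.589 / (1 + 0.589) ≈ 0.7413
Length factor from 10 to 32 items: n = 32/10 = 3.2000
r_new = n·r_full / (1 + (n − 1)·r_full) = 2.3722 / 2.6309 ≈ 0.9017

0.90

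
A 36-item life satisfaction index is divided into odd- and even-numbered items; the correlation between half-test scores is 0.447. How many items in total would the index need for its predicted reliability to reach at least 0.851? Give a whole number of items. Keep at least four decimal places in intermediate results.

Corrected full-test reliability: r_full = 2 × 0.447 / (1 + 0.447) ≈ 0.6178
n = r_tgt(1 − r_full) / [r_full(1 − r_tgt)] = 0.851 × 0.3822 / (0.6178 × 0.149) ≈ 3.5333
Items = 3.5333 × 36 ≈ 127.20 → 128

128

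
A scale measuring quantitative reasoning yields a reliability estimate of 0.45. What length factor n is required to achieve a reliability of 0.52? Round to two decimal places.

Invert Spearman-Brown to solve for n:
n = r*(1 − r) / [ r (1 − r*) ]
n = 0.52 × (1 − 0.45) / [ 0.45 × (1 − 0.52) ]
  = 0.2860 / 0.2160 = 1.3241

1.32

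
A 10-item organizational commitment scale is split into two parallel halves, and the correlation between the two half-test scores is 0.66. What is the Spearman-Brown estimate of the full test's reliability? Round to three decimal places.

Each half is half the length of the full test, so the full test is n = 2 times a half.
r_full = 2r_hh / (1 + r_hh) = 2 × 0.66 / (1 + 0.66)
r_full = 1.3200 / 1.6600 ≈ 0.7952

0.795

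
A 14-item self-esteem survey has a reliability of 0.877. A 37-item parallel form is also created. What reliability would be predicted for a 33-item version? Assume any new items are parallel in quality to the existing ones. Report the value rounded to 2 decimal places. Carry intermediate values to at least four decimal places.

Only the ratio of lengths matters: n = 33/14 = 2.3571
r_{33} = n·r / (1 + (n − 1)·r) = 2.0672 / 2.1902 ≈ 0.9438

0.94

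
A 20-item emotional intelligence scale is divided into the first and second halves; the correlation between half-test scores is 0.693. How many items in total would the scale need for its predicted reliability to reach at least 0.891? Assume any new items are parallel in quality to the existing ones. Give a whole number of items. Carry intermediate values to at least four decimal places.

r_full = 2(0.693)/(1 + 0.693) = 0.8187
n = r_tgt(1 − r_full) / [r_full(1 − r_tgt)] = 0.891 × 0.1813 / (0.8187 × 0.109) ≈ 1.8102
Items = 1.8102 × 20 ≈ 36.20 → 37

37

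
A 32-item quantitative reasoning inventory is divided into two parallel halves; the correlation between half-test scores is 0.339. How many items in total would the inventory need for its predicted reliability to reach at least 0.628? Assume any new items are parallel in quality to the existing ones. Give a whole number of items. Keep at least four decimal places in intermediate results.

Corrected full-test reliability: r_full = 2 × 0.339 / (1 + 0.339) ≈ 0.5063
Solve Spearman-Brown for n: n = 0.628(1 − 0.5063) / [0.5063(1 − 0.628)] = 1.6462
Items = 1.6462 × 32 ≈ 52.68 → 53

53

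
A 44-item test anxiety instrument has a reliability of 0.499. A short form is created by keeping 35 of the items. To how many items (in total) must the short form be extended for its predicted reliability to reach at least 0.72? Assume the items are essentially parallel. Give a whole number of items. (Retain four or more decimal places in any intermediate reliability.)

114

First, r for the 35-item form: n = 35/44 = 0.7955, so r_35 = 0.7955·0.499/(1 + (0.7955 − 1)·0.499) = 0.4421
Length factor from the short form to reach 0.72: n' = 0.72(1 − 0.4421) / [0.4421(1 − 0.72)] ≈ 3.2450
Items = 3.2450 × 35 ≈ 113.58 → 114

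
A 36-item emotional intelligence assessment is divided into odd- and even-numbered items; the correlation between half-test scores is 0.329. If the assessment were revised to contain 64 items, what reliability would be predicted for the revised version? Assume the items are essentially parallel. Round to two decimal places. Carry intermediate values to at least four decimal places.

0.64

Full-test reliability from the split-half r: r_full = 2(0.329)/(1 + 0.329) = 0.4951
Length factor from 36 to 64 items: n = 64/36 = 1.7778
r_new = n·r_full / (1 + (n − 1)·r_full) = 0.8802 / 1.3851 ≈ 0.6355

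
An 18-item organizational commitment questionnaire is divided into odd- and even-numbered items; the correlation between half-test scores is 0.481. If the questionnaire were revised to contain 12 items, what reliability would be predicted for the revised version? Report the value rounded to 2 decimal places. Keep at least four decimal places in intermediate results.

0.55

Spearman-Brown correction (n = 2): r_full = 2·0.481/(1 + 0.481) = 0.6496
Length factor from 18 to 12 items: n = 12/18 = 0.6667
r_new = n·r_full / (1 + (n − 1)·r_full) = 0.4331 / 0.7835 ≈ 0.5528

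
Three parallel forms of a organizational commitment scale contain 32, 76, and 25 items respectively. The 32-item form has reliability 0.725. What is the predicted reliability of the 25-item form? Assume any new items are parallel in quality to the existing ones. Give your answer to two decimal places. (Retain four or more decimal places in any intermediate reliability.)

0.67

Only the ratio of lengths matters: n = 25/32 = 0.7812
r_{25} = n·r / (1 + (n − 1)·r) = 0.5664 / 0.8414 ≈ 0.6732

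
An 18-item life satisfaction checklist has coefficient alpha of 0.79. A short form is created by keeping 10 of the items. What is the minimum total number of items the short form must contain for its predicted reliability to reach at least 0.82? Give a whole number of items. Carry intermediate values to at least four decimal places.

First, r for the 10-item form: n = 10/18 = 0.5556, so r_10 = 0.5556·0.79/(1 + (0.5556 − 1)·0.79) = 0.6764
Length factor from the short form to reach 0.82: n' = 0.82(1 − 0.6764) / [0.6764(1 − 0.82)] ≈ 2.1794
Total items = 2.1794 × 10 = 21.79, rounded up to 22.

22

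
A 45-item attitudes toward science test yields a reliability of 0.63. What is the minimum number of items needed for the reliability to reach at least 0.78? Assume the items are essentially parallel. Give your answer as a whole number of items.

94

n = 0.78 × (1 − 0.63) / [ 0.63 × (1 − 0.78) ]
  = 0.2886 / 0.1386 = 2.0823
So the test needs 2.0823 × 45 ≈ 93.70 items; rounding up, 94.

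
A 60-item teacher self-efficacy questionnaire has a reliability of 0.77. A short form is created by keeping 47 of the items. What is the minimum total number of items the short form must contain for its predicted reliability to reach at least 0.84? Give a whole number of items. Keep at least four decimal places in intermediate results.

95

Short-form reliability: n = 47/60 = 0.7833; r_47 = n·r/(1+(n−1)r) ≈ 0.7239
Then solve for n' with r_old = 0.7239, r_target = 0.84: n' = 0.84(1 − 0.7239)/[0.7239(1 − 0.84)] = 2.0024
Items = 2.0024 × 47 ≈ 94.11 → 95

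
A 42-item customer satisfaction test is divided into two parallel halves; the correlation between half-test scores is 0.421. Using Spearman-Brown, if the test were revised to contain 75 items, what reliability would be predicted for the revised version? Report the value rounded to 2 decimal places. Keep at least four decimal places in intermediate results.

First correct the split-half correlation to full-test reliability: r_full = 2 × 0.421 / (1 + 0.421) ≈ 0.5925
Length factor from 42 to 75 items: n = 75/42 = 1.7857
r_new = n·r_full / (1 + (n − 1)·r_full) = 1.0580 / 1.4655 ≈ 0.7219

0.72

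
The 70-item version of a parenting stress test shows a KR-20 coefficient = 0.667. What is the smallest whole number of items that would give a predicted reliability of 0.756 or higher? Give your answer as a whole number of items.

109

Rearranging the Spearman-Brown formula for n,
n = r*(1 − r) / [ r (1 − r*) ]
n = 0.756 × (1 − 0.667) / [ 0.667 × (1 − 0.756) ]
  = 0.251748 / 0.162748 = 1.5469
1.5469 × 70 = 108.28 → 109 items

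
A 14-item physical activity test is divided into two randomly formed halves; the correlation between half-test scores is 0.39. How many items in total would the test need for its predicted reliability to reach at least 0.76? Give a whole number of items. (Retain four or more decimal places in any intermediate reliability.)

r_full = 2(0.39)/(1 + 0.39) = 0.5612
n = r_tgt(1 − r_full) / [r_full(1 − r_tgt)] = 0.76 × 0.4388 / (0.5612 × 0.24) ≈ 2.4760
Required items = 2.4760 × 14 = 34.66, so 35 items.

35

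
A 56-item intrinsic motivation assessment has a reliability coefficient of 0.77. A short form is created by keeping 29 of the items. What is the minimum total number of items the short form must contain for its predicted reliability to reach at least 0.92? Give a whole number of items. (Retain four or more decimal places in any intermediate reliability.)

Short-form reliability: n = 29/56 = 0.5179; r_29 = n·r/(1+(n−1)r) ≈ 0.6342
Then solve for n' with r_old = 0.6342, r_target = 0.92: n' = 0.92(1 − 0.6342)/[0.6342(1 − 0.92)] = 6.6331
Total items = 6.6331 × 29 = 192.36, rounded up to 193.

193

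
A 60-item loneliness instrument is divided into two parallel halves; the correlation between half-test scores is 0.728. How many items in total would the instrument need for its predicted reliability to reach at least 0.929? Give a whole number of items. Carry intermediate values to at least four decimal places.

r_full = 2(0.728)/(1 + 0.728) = 0.8426
Solve Spearman-Brown for n: n = 0.929(1 − 0.8426) / [0.8426(1 − 0.929)] = 2.4442
Items = 2.4442 × 60 ≈ 146.65 → 147

147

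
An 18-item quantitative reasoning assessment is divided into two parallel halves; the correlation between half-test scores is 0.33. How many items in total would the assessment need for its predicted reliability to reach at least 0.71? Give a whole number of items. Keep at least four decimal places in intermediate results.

45

r_full = 2(0.33)/(1 + 0.33) = 0.4962
n = r_tgt(1 − r_full) / [r_full(1 − r_tgt)] = 0.71 × 0.5038 / (0.4962 × 0.29) ≈ 2.4858
Items = 2.4858 × 18 ≈ 44.74 → 45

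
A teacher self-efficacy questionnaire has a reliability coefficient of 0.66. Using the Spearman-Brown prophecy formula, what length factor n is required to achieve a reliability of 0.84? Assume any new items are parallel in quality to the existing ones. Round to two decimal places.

Rearranging the Spearman-Brown formula for n,
n = r_target (1 − r_old) / [ r_old (1 − r_target) ]
n = 0.84 × (1 − 0.66) / [ 0.66 × (1 − 0.84) ]
n = 0.2856 / 0.1056 ≈ 2.7045

2.70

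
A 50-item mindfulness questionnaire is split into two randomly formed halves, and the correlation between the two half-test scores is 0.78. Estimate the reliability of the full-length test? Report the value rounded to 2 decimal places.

The full test is twice the length of either half (n = 2).
r_full = 2r_hh / (1 + r_hh) = 2 × 0.78 / (1 + 0.78)
       = 1.5600 / 1.7800 = 0.8764

0.88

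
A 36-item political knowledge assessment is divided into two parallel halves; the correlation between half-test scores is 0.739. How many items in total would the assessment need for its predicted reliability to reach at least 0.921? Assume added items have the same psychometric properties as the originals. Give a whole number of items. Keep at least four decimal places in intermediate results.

75

Corrected full-test reliability: r_full = 2 × 0.739 / (1 + 0.739) ≈ 0.8499
n = r_tgt(1 − r_full) / [r_full(1 − r_tgt)] = 0.921 × 0.1501 / (0.8499 × 0.079) ≈ 2.0589
Items = 2.0589 × 36 ≈ 74.12 → 75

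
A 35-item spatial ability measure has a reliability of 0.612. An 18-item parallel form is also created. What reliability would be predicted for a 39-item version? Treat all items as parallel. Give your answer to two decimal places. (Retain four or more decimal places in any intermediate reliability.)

The 18-item form is not needed; work directly from the 35-item form with n = 39/35 = 1.1143.
r_{39} = n·r / (1 + (n − 1)·r) = 0.6820 / 1.0700 ≈ 0.6374

0.64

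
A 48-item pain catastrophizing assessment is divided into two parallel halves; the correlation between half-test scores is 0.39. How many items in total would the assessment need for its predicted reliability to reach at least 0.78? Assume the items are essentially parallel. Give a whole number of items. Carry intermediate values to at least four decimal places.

134

r_full = 2(0.39)/(1 + 0.39) = 0.5612
n = r_tgt(1 − r_full) / [r_full(1 − r_tgt)] = 0.78 × 0.4388 / (0.5612 × 0.22) ≈ 2.7722
Items = 2.7722 × 48 ≈ 133.07 → 134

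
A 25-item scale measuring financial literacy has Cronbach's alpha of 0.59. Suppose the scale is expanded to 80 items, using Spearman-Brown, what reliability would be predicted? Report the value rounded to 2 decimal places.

Length ratio n = 80/25 = 3.2
Spearman-Brown: r_new = n·r / (1 + (n − 1)·r)
r_new = (3.2 × 0.59) / (1 + (3.2 − 1) × 0.59)
     = 1.8880 / 2.2980 = 0.8216

0.82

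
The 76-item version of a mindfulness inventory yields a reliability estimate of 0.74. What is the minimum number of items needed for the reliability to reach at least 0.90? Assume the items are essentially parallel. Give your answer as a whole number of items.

241

Invert Spearman-Brown to solve for n:
n = r*(1 − r) / [ r (1 − r*) ]
n = 0.90(1 − 0.74) / [0.74(1 − 0.90)]
n = 0.2340 / 0.0740 ≈ 3.1622
3.1622 × 76 = 240.33 → 241 items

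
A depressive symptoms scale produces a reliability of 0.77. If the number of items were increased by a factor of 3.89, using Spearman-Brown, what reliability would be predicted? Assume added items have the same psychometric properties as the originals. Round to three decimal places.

Apply the Spearman-Brown prophecy formula, r' = nr / [1 + (n − 1)r]:
r_new = 3.89·0.77 / [1 + (3.89 − 1)·0.77]
r_new = 2.9953 / 3.2253 ≈ 0.9287

0.929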